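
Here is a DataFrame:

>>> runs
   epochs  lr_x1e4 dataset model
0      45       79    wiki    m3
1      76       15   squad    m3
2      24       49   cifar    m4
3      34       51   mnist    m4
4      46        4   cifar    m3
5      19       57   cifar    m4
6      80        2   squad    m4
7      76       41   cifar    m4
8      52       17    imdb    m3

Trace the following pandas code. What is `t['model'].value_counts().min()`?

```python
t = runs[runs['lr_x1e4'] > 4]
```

filter rows where lr_x1e4 > 4:
   epochs  lr_x1e4 dataset model
0      45       79    wiki    m3
1      76       15   squad    m3
2      24       49   cifar    m4
3      34       51   mnist    m4
5      19       57   cifar    m4
7      76       41   cifar    m4
8      52       17    imdb    m3
value_counts of model:
model
m4    4
m3    3
Name: count, dtype: int64
The min of the resulting series is 3.

3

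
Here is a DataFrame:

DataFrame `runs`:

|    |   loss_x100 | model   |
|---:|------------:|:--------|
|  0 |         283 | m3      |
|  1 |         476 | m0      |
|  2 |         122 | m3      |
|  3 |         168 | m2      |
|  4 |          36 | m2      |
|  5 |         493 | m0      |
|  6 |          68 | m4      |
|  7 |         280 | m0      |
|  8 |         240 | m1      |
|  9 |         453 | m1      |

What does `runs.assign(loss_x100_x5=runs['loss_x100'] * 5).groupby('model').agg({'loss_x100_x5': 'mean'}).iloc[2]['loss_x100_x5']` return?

510.0

add column loss_x100_x5 = runs['loss_x100'] * 5:
   loss_x100 model  loss_x100_x5
0        283    m3          1415
1        476    m0          2380
2        122    m3           610
3        168    m2           840
4         36    m2           180
5        493    m0          2465
6         68    m4           340
7        280    m0          1400
8        240    m1          1200
9        453    m1          2265
group by model, mean of loss_x100_x5:
       loss_x100_x5
model              
m0      2081.666667
m1      1732.500000
m2       510.000000
m3      1012.500000
m4       340.000000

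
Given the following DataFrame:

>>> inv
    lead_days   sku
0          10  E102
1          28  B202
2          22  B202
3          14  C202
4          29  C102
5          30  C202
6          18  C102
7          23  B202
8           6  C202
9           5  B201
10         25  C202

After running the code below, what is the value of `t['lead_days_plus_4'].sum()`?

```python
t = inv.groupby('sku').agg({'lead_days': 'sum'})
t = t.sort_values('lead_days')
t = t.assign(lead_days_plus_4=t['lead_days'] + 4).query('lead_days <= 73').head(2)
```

group by sku, sum of lead_days:
      lead_days
sku            
B201          5
B202         73
C102         47
C202         75
E102         10
sort by lead_days:
      lead_days
sku            
B201          5
E102         10
C102         47
B202         73
C202         75
add column lead_days_plus_4 = t['lead_days'] + 4:
      lead_days  lead_days_plus_4
sku                              
B201          5                 9
E102         10                14
C102         47                51
B202         73                77
C202         75                79
filter rows where lead_days <= 73:
      lead_days  lead_days_plus_4
sku                              
B201          5                 9
E102         10                14
C102         47                51
B202         73                77
take first 2 rows:
      lead_days  lead_days_plus_4
sku                              
B201          5                 9
E102         10                14

23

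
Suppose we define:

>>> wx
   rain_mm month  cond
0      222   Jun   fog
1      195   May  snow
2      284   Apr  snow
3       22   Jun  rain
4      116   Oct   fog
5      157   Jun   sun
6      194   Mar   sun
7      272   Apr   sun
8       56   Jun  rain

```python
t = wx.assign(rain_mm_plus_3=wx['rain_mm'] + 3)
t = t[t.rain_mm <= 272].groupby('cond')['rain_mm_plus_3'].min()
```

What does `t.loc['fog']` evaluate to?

119

add column rain_mm_plus_3 = wx['rain_mm'] + 3:
   rain_mm month  cond  rain_mm_plus_3
0      222   Jun   fog             225
1      195   May  snow             198
2      284   Apr  snow             287
3       22   Jun  rain              25
4      116   Oct   fog             119
5      157   Jun   sun             160
6      194   Mar   sun             197
7      272   Apr   sun             275
8       56   Jun  rain              59
filter rows where rain_mm <= 272:
   rain_mm month  cond  rain_mm_plus_3
0      222   Jun   fog             225
1      195   May  snow             198
3       22   Jun  rain              25
4      116   Oct   fog             119
5      157   Jun   sun             160
6      194   Mar   sun             197
7      272   Apr   sun             275
8       56   Jun  rain              59
group by cond, min of rain_mm_plus_3:
cond
fog     119
rain     25
snow    198
sun     160
Name: rain_mm_plus_3, dtype: int64
So loc['fog'] = 119.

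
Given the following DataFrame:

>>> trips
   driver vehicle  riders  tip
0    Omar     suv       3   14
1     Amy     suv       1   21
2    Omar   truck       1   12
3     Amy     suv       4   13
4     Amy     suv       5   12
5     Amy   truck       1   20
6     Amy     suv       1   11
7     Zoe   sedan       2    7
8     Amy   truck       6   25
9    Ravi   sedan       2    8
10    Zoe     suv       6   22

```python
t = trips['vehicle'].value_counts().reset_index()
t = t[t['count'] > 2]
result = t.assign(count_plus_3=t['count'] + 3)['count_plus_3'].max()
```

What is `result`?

value_counts of vehicle:
vehicle
suv      6
truck    3
sedan    2
Name: count, dtype: int64
reset_index():
  vehicle  count
0     suv      6
1   truck      3
2   sedan      2
filter rows where count > 2:
  vehicle  count
0     suv      6
1   truck      3
add column count_plus_3 = t['count'] + 3:
  vehicle  count  count_plus_3
0     suv      6             9
1   truck      3             6

9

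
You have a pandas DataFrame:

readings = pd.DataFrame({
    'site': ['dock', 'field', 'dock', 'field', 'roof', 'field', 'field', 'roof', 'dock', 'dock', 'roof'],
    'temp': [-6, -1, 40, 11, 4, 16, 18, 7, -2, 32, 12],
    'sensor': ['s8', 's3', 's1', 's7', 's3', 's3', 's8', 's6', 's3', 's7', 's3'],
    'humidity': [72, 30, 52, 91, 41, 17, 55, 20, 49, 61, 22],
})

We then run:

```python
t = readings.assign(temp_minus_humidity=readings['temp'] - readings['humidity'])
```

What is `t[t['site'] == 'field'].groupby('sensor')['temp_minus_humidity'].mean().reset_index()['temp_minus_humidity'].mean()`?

-44.3333333333

add column temp_minus_humidity = readings['temp'] - readings['humidity']:
     site  temp sensor  humidity  temp_minus_humidity
0    dock    -6     s8        72                  -78
1   field    -1     s3        30                  -31
2    dock    40     s1        52                  -12
3   field    11     s7        91                  -80
4    roof     4     s3        41                  -37
5   field    16     s3        17                   -1
6   field    18     s8        55                  -37
7    roof     7     s6        20                  -13
8    dock    -2     s3        49                  -51
9    dock    32     s7        61                  -29
10   roof    12     s3        22                  -10
filter rows where site == 'field':
    site  temp sensor  humidity  temp_minus_humidity
1  field    -1     s3        30                  -31
3  field    11     s7        91                  -80
5  field    16     s3        17                   -1
6  field    18     s8        55                  -37
group by sensor, mean of temp_minus_humidity:
sensor
s3   -16.0
s7   -80.0
s8   -37.0
Name: temp_minus_humidity, dtype: float64
reset_index():
  sensor  temp_minus_humidity
0     s3                -16.0
1     s7                -80.0
2     s8                -37.0
Taking the mean of column 'temp_minus_humidity' gives -44.3333333333.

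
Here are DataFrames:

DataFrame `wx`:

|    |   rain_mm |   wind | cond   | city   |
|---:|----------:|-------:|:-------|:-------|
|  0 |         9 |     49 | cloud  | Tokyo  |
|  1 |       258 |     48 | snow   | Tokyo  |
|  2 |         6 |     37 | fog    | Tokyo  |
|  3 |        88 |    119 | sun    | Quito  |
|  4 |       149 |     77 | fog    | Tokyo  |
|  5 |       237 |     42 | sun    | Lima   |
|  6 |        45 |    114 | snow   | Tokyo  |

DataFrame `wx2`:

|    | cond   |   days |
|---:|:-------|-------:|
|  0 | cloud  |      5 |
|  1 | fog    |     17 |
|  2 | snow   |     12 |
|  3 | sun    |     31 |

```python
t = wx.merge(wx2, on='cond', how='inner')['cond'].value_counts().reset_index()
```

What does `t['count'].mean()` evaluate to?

merge on 'cond' (how='inner') → 7 rows:
   rain_mm  wind   cond   city  days
0        9    49  cloud  Tokyo     5
1      258    48   snow  Tokyo    12
2        6    37    fog  Tokyo    17
3       88   119    sun  Quito    31
4      149    77    fog  Tokyo    17
5      237    42    sun   Lima    31
6       45   114   snow  Tokyo    12
value_counts of cond:
cond
snow     2
fog      2
sun      2
cloud    1
Name: count, dtype: int64
reset_index():
    cond  count
0   snow      2
1    fog      2
2    sun      2
3  cloud      1
Taking the mean of column 'count' gives 1.75.

1.75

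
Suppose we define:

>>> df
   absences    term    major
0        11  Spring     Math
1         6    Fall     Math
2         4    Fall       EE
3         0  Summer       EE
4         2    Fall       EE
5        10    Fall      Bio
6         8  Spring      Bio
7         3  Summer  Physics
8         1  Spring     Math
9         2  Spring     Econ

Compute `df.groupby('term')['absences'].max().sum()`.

group by term, max of absences:
term
Fall      10
Spring    11
Summer     3
Name: absences, dtype: int64

24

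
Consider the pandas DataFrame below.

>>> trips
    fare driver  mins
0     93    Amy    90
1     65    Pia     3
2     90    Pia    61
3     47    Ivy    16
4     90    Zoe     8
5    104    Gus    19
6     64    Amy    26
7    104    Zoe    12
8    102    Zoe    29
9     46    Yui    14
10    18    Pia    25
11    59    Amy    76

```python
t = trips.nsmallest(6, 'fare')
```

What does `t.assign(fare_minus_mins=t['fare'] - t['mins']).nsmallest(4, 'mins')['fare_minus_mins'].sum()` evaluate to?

118

take 6 rows with smallest fare:
    fare driver  mins
10    18    Pia    25
9     46    Yui    14
3     47    Ivy    16
11    59    Amy    76
6     64    Amy    26
1     65    Pia     3
add column fare_minus_mins = t['fare'] - t['mins']:
    fare driver  mins  fare_minus_mins
10    18    Pia    25               -7
9     46    Yui    14               32
3     47    Ivy    16               31
11    59    Amy    76              -17
6     64    Amy    26               38
1     65    Pia     3               62
take 4 rows with smallest mins:
    fare driver  mins  fare_minus_mins
1     65    Pia     3               62
9     46    Yui    14               32
3     47    Ivy    16               31
10    18    Pia    25               -7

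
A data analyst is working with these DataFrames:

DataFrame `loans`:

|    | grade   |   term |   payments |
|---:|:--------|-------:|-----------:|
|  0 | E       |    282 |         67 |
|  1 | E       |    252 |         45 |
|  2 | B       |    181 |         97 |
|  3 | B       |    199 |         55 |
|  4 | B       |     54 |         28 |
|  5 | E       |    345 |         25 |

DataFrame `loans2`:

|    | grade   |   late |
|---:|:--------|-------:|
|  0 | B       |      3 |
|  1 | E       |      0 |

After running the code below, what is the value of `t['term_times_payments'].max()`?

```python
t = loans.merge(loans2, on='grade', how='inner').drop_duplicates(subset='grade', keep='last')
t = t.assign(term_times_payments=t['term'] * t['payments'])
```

merge on 'grade' (how='inner') → 6 rows:
  grade  term  payments  late
0     E   282        67     0
1     E   252        45     0
2     B   181        97     3
3     B   199        55     3
4     B    54        28     3
5     E   345        25     0
drop duplicate grade (keep=last):
  grade  term  payments  late
4     B    54        28     3
5     E   345        25     0
add column term_times_payments = t['term'] * t['payments']:
  grade  term  payments  late  term_times_payments
4     B    54        28     3                 1512
5     E   345        25     0                 8625
Finally, max of column 'term_times_payments' = 8625.

8625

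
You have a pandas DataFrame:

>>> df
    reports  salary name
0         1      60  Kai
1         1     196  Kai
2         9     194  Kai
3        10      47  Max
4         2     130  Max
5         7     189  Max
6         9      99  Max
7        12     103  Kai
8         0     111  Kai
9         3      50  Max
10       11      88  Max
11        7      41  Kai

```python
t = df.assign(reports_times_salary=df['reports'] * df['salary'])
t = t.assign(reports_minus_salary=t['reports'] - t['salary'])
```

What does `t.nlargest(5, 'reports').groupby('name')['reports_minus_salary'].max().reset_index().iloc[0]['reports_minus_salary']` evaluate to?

-91

add column reports_times_salary = df['reports'] * df['salary']:
    reports  salary name  reports_times_salary
0         1      60  Kai                    60
1         1     196  Kai                   196
2         9     194  Kai                  1746
3        10      47  Max                   470
4         2     130  Max                   260
5         7     189  Max                  1323
6         9      99  Max                   891
7        12     103  Kai                  1236
8         0     111  Kai                     0
9         3      50  Max                   150
10       11      88  Max                   968
11        7      41  Kai                   287
add column reports_minus_salary = t['reports'] - t['salary']:
    reports  salary name  reports_times_salary  reports_minus_salary
0         1      60  Kai                    60                   -59
1         1     196  Kai                   196                  -195
2         9     194  Kai                  1746                  -185
3        10      47  Max                   470                   -37
4         2     130  Max                   260                  -128
5         7     189  Max                  1323                  -182
6         9      99  Max                   891                   -90
7        12     103  Kai                  1236                   -91
8         0     111  Kai                     0                  -111
9         3      50  Max                   150                   -47
10       11      88  Max                   968                   -77
11        7      41  Kai                   287                   -34
take 5 rows with largest reports:
    reports  salary name  reports_times_salary  reports_minus_salary
7        12     103  Kai                  1236                   -91
10       11      88  Max                   968                   -77
3        10      47  Max                   470                   -37
2         9     194  Kai                  1746                  -185
6         9      99  Max                   891                   -90
group by name, max of reports_minus_salary:
name
Kai   -91
Max   -37
Name: reports_minus_salary, dtype: int64
reset_index():
  name  reports_minus_salary
0  Kai                   -91
1  Max                   -37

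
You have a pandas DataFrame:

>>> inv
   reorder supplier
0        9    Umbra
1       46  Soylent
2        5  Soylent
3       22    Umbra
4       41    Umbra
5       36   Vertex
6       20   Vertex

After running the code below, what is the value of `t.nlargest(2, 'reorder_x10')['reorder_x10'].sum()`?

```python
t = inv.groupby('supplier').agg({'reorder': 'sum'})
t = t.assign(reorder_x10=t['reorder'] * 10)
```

group by supplier, sum of reorder:
          reorder
supplier         
Soylent        51
Umbra          72
Vertex         56
add column reorder_x10 = t['reorder'] * 10:
          reorder  reorder_x10
supplier                      
Soylent        51          510
Umbra          72          720
Vertex         56          560
take 2 rows with largest reorder_x10:
          reorder  reorder_x10
supplier                      
Umbra          72          720
Vertex         56          560
Finally, sum of column 'reorder_x10' = 1280.

1280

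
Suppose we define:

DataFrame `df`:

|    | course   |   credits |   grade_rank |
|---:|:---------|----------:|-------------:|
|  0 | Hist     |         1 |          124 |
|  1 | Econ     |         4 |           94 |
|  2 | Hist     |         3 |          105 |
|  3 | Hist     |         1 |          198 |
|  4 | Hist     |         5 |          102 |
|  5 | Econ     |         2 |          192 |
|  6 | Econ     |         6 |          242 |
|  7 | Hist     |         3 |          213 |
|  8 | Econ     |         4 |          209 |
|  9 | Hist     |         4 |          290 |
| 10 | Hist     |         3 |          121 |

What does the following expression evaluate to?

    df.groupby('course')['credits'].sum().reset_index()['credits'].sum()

group by course, sum of credits:
course
Econ    16
Hist    20
Name: credits, dtype: int64
reset_index():
  course  credits
0   Econ       16
1   Hist       20

36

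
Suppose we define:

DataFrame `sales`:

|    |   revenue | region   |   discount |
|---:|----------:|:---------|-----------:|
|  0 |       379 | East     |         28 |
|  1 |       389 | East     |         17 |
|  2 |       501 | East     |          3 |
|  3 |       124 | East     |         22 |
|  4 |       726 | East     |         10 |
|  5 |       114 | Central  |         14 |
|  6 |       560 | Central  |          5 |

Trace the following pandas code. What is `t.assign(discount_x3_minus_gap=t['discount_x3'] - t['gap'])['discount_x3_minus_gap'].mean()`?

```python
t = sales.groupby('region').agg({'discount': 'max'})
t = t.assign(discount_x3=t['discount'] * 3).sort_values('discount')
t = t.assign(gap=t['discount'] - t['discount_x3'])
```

group by region, max of discount:
         discount
region           
Central        14
East           28
add column discount_x3 = t['discount'] * 3:
         discount  discount_x3
region                        
Central        14           42
East           28           84
sort by discount:
         discount  discount_x3
region                        
Central        14           42
East           28           84
add column gap = t['discount'] - t['discount_x3']:
         discount  discount_x3  gap
region                             
Central        14           42  -28
East           28           84  -56
add column discount_x3_minus_gap = t['discount_x3'] - t['gap']:
         discount  discount_x3  gap  discount_x3_minus_gap
region                                                    
Central        14           42  -28                     70
East           28           84  -56                    140
Taking the mean of column 'discount_x3_minus_gap' gives 105.0.

105.0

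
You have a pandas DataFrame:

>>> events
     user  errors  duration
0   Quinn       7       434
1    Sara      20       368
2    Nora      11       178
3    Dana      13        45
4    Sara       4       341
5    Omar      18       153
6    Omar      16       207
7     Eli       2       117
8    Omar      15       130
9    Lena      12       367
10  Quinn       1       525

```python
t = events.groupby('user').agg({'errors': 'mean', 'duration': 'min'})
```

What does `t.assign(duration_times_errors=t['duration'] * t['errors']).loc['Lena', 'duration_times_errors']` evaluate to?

4404.0

group by user: mean(errors), min(duration):
          errors  duration
user                      
Dana   13.000000        45
Eli     2.000000       117
Lena   12.000000       367
Nora   11.000000       178
Omar   16.333333       130
Quinn   4.000000       434
Sara   12.000000       341
add column duration_times_errors = t['duration'] * t['errors']:
          errors  duration  duration_times_errors
user                                             
Dana   13.000000        45             585.000000
Eli     2.000000       117             234.000000
Lena   12.000000       367            4404.000000
Nora   11.000000       178            1958.000000
Omar   16.333333       130            2123.333333
Quinn   4.000000       434            1736.000000
Sara   12.000000       341            4092.000000
The value at row 'Lena', column 'duration_times_errors' is 4404.0.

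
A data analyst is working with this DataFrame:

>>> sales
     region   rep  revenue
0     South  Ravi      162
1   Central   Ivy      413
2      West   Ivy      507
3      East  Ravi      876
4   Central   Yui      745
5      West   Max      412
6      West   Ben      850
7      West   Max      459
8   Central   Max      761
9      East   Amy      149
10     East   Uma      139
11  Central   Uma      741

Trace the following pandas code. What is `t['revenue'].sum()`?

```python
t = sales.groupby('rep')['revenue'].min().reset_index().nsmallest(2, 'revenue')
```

288

group by rep, min of revenue:
rep
Amy     149
Ben     850
Ivy     413
Max     412
Ravi    162
Uma     139
Yui     745
Name: revenue, dtype: int64
reset_index():
    rep  revenue
0   Amy      149
1   Ben      850
2   Ivy      413
3   Max      412
4  Ravi      162
5   Uma      139
6   Yui      745
take 2 rows with smallest revenue:
   rep  revenue
5  Uma      139
0  Amy      149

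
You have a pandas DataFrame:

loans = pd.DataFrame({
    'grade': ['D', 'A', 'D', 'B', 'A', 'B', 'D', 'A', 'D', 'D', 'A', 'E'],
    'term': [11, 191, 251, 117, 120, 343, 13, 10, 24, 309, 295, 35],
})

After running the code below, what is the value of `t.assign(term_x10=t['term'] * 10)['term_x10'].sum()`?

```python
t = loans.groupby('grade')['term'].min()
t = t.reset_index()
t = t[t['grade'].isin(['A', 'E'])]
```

group by grade, min of term:
grade
A     10
B    117
D     11
E     35
Name: term, dtype: int64
reset_index():
  grade  term
0     A    10
1     B   117
2     D    11
3     E    35
filter rows where grade in ['A', 'E']:
  grade  term
0     A    10
3     E    35
add column term_x10 = t['term'] * 10:
  grade  term  term_x10
0     A    10       100
3     E    35       350

450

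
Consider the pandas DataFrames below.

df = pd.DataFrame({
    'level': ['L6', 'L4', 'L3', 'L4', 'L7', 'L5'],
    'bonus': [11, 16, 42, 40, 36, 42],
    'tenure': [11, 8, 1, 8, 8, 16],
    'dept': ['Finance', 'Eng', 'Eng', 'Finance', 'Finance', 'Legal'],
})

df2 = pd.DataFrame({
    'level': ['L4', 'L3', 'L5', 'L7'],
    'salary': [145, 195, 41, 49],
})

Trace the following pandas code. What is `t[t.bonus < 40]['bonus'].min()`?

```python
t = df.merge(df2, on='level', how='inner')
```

16

merge on 'level' (how='inner') → 5 rows:
  level  bonus  tenure     dept  salary
0    L4     16       8      Eng     145
1    L3     42       1      Eng     195
2    L4     40       8  Finance     145
3    L7     36       8  Finance      49
4    L5     42      16    Legal      41
filter rows where bonus < 40:
  level  bonus  tenure     dept  salary
0    L4     16       8      Eng     145
3    L7     36       8  Finance      49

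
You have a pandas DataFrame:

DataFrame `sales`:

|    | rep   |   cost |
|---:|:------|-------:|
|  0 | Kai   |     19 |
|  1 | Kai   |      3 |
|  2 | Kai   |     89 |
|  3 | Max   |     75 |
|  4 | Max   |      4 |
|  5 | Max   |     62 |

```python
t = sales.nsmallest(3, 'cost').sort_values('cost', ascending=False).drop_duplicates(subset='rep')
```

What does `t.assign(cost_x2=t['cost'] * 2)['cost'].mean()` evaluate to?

take 3 rows with smallest cost:
   rep  cost
1  Kai     3
4  Max     4
0  Kai    19
sort by cost descending:
   rep  cost
0  Kai    19
4  Max     4
1  Kai     3
drop duplicate rep (keep=first):
   rep  cost
0  Kai    19
4  Max     4
add column cost_x2 = t['cost'] * 2:
   rep  cost  cost_x2
0  Kai    19       38
4  Max     4        8
Hence 11.5.

11.5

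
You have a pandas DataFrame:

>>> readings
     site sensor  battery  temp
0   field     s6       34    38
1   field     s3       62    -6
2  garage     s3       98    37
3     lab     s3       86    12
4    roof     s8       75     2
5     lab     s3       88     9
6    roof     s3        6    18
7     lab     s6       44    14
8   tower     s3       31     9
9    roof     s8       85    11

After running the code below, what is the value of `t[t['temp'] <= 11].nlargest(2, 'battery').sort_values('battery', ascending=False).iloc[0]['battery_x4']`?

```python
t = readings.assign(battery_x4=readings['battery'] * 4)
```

add column battery_x4 = readings['battery'] * 4:
     site sensor  battery  temp  battery_x4
0   field     s6       34    38         136
1   field     s3       62    -6         248
2  garage     s3       98    37         392
3     lab     s3       86    12         344
4    roof     s8       75     2         300
5     lab     s3       88     9         352
6    roof     s3        6    18          24
7     lab     s6       44    14         176
8   tower     s3       31     9         124
9    roof     s8       85    11         340
filter rows where temp <= 11:
    site sensor  battery  temp  battery_x4
1  field     s3       62    -6         248
4   roof     s8       75     2         300
5    lab     s3       88     9         352
8  tower     s3       31     9         124
9   roof     s8       85    11         340
take 2 rows with largest battery:
   site sensor  battery  temp  battery_x4
5   lab     s3       88     9         352
9  roof     s8       85    11         340
sort by battery descending:
   site sensor  battery  temp  battery_x4
5   lab     s3       88     9         352
9  roof     s8       85    11         340
Finally, value at position 0, column 'battery_x4' = 352.

352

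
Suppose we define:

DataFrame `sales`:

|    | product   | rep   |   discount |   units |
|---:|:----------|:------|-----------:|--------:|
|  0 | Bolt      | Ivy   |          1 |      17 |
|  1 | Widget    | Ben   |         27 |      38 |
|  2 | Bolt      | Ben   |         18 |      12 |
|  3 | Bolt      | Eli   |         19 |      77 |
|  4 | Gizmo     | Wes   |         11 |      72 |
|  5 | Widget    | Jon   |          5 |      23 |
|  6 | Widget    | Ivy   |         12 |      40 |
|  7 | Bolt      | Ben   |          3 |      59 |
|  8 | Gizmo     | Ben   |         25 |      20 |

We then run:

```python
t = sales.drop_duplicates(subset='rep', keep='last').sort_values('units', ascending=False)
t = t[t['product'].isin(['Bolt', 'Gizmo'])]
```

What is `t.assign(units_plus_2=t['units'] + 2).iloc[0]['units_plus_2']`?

drop duplicate rep (keep=last):
  product  rep  discount  units
3    Bolt  Eli        19     77
4   Gizmo  Wes        11     72
5  Widget  Jon         5     23
6  Widget  Ivy        12     40
8   Gizmo  Ben        25     20
sort by units descending:
  product  rep  discount  units
3    Bolt  Eli        19     77
4   Gizmo  Wes        11     72
6  Widget  Ivy        12     40
5  Widget  Jon         5     23
8   Gizmo  Ben        25     20
filter rows where product in ['Bolt', 'Gizmo']:
  product  rep  discount  units
3    Bolt  Eli        19     77
4   Gizmo  Wes        11     72
8   Gizmo  Ben        25     20
add column units_plus_2 = t['units'] + 2:
  product  rep  discount  units  units_plus_2
3    Bolt  Eli        19     77            79
4   Gizmo  Wes        11     72            74
8   Gizmo  Ben        25     20            22
Reading off the value at position 0, column 'units_plus_2', we get 79.

79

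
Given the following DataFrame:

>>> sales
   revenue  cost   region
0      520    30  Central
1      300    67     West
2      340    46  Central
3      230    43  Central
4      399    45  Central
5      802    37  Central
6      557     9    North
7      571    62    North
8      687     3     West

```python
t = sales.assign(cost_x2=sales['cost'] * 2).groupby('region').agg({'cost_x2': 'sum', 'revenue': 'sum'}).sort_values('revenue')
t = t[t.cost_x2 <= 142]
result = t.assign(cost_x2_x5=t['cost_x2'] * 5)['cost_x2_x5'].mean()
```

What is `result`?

add column cost_x2 = sales['cost'] * 2:
   revenue  cost   region  cost_x2
0      520    30  Central       60
1      300    67     West      134
2      340    46  Central       92
3      230    43  Central       86
4      399    45  Central       90
5      802    37  Central       74
6      557     9    North       18
7      571    62    North      124
8      687     3     West        6
group by region: sum(cost_x2), sum(revenue):
         cost_x2  revenue
region                   
Central      402     2291
North        142     1128
West         140      987
sort by revenue:
         cost_x2  revenue
region                   
West         140      987
North        142     1128
Central      402     2291
filter rows where cost_x2 <= 142:
        cost_x2  revenue
region                  
West        140      987
North       142     1128
add column cost_x2_x5 = t['cost_x2'] * 5:
        cost_x2  revenue  cost_x2_x5
region                              
West        140      987         700
North       142     1128         710
Hence 705.0.

705.0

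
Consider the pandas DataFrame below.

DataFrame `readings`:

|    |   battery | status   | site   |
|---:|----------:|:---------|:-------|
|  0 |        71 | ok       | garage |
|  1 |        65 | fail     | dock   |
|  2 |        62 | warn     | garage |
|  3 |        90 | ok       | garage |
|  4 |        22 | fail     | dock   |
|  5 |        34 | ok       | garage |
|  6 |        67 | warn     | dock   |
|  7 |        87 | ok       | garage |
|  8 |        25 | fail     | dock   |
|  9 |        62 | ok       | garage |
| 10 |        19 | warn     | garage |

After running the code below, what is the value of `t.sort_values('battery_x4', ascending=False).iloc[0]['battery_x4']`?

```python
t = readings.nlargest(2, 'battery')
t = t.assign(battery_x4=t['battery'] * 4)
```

360

take 2 rows with largest battery:
   battery status    site
3       90     ok  garage
7       87     ok  garage
add column battery_x4 = t['battery'] * 4:
   battery status    site  battery_x4
3       90     ok  garage         360
7       87     ok  garage         348
sort by battery_x4 descending:
   battery status    site  battery_x4
3       90     ok  garage         360
7       87     ok  garage         348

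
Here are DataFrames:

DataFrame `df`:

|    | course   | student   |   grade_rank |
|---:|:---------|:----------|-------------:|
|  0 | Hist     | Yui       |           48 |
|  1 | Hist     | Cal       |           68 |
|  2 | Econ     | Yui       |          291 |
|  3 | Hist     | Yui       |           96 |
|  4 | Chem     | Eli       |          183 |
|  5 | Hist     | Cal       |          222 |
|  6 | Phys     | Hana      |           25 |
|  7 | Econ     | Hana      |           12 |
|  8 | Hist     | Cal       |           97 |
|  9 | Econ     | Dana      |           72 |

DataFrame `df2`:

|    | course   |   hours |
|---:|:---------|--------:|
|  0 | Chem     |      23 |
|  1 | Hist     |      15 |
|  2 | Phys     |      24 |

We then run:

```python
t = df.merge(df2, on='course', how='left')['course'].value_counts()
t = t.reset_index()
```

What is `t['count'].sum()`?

10

merge on 'course' (how='left') → 10 rows:
  course student  grade_rank  hours
0   Hist     Yui          48   15.0
1   Hist     Cal          68   15.0
2   Econ     Yui         291    NaN
3   Hist     Yui          96   15.0
4   Chem     Eli         183   23.0
5   Hist     Cal         222   15.0
6   Phys    Hana          25   24.0
7   Econ    Hana          12    NaN
8   Hist     Cal          97   15.0
9   Econ    Dana          72    NaN
value_counts of course:
course
Hist    5
Econ    3
Chem    1
Phys    1
Name: count, dtype: int64
reset_index():
  course  count
0   Hist      5
1   Econ      3
2   Chem      1
3   Phys      1
sum of column 'count' → 10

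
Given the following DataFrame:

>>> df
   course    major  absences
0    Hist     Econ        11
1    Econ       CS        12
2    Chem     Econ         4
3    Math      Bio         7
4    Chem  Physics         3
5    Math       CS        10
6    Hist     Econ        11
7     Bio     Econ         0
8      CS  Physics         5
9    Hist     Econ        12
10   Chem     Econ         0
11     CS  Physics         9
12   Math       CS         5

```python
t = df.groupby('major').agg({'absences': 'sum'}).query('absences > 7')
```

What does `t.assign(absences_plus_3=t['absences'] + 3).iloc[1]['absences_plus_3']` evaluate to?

41

group by major, sum of absences:
         absences
major            
Bio             7
CS             27
Econ           38
Physics        17
filter rows where absences > 7:
         absences
major            
CS             27
Econ           38
Physics        17
add column absences_plus_3 = t['absences'] + 3:
         absences  absences_plus_3
major                             
CS             27               30
Econ           38               41
Physics        17               20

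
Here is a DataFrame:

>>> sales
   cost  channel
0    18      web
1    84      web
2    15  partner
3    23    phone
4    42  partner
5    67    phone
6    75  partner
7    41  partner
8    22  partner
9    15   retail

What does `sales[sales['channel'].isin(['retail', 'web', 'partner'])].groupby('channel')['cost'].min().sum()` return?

filter rows where channel in ['retail', 'web', 'partner']:
   cost  channel
0    18      web
1    84      web
2    15  partner
4    42  partner
6    75  partner
7    41  partner
8    22  partner
9    15   retail
group by channel, min of cost:
channel
partner    15
retail     15
web        18
Name: cost, dtype: int64
Finally, sum of the resulting series = 48.

48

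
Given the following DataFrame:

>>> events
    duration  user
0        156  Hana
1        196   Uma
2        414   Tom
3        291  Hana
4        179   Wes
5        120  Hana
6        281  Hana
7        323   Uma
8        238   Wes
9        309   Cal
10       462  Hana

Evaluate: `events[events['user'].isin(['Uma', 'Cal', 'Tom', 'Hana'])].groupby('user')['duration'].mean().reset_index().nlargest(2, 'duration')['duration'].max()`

filter rows where user in ['Uma', 'Cal', 'Tom', 'Hana']:
    duration  user
0        156  Hana
1        196   Uma
2        414   Tom
3        291  Hana
5        120  Hana
6        281  Hana
7        323   Uma
9        309   Cal
10       462  Hana
group by user, mean of duration:
user
Cal     309.0
Hana    262.0
Tom     414.0
Uma     259.5
Name: duration, dtype: float64
reset_index():
   user  duration
0   Cal     309.0
1  Hana     262.0
2   Tom     414.0
3   Uma     259.5
take 2 rows with largest duration:
  user  duration
2  Tom     414.0
0  Cal     309.0
Then the max of column 'duration': 414.0

414.0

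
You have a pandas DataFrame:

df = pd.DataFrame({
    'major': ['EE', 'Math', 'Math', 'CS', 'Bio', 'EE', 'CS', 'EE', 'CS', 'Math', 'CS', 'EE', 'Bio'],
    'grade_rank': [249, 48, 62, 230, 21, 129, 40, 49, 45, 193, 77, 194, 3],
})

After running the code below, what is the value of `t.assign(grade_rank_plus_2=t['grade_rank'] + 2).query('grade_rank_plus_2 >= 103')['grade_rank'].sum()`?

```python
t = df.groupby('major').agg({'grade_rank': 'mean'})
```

group by major, mean of grade_rank:
       grade_rank
major            
Bio         12.00
CS          98.00
EE         155.25
Math       101.00
add column grade_rank_plus_2 = t['grade_rank'] + 2:
       grade_rank  grade_rank_plus_2
major                               
Bio         12.00              14.00
CS          98.00             100.00
EE         155.25             157.25
Math       101.00             103.00
filter rows where grade_rank_plus_2 >= 103:
       grade_rank  grade_rank_plus_2
major                               
EE         155.25             157.25
Math       101.00             103.00
sum of column 'grade_rank' → 256.25

256.25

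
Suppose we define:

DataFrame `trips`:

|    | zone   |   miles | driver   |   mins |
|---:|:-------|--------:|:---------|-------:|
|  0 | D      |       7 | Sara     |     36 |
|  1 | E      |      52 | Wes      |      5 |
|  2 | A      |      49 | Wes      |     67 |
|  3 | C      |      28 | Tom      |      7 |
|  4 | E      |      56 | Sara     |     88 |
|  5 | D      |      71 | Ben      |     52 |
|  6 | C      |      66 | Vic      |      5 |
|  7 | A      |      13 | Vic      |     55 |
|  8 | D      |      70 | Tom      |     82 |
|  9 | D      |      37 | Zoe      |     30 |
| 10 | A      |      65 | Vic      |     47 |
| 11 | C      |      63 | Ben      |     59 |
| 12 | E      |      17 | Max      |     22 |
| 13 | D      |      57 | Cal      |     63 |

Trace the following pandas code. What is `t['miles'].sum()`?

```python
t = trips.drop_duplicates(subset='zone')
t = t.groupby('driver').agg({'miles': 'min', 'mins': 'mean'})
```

84

drop duplicate zone (keep=first):
  zone  miles driver  mins
0    D      7   Sara    36
1    E     52    Wes     5
2    A     49    Wes    67
3    C     28    Tom     7
group by driver: min(miles), mean(mins):
        miles  mins
driver             
Sara        7  36.0
Tom        28   7.0
Wes        49  36.0
Finally, sum of column 'miles' = 84.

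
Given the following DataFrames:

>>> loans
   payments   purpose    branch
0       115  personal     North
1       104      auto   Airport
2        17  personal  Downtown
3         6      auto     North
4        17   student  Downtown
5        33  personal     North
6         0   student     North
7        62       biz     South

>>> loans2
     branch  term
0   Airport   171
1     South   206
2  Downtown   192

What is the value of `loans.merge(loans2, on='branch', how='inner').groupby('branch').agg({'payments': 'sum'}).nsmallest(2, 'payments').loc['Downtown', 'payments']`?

34

merge on 'branch' (how='inner') → 4 rows:
   payments   purpose    branch  term
0       104      auto   Airport   171
1        17  personal  Downtown   192
2        17   student  Downtown   192
3        62       biz     South   206
group by branch, sum of payments:
          payments
branch            
Airport        104
Downtown        34
South           62
take 2 rows with smallest payments:
          payments
branch            
Downtown        34
South           62
Hence 34.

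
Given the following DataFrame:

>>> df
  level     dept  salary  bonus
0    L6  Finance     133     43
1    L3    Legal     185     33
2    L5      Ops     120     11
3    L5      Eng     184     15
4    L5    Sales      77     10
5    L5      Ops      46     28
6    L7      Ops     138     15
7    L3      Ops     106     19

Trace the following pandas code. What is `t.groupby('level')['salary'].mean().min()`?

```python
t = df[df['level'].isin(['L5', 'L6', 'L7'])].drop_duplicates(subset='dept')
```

127.0

filter rows where level in ['L5', 'L6', 'L7']:
  level     dept  salary  bonus
0    L6  Finance     133     43
2    L5      Ops     120     11
3    L5      Eng     184     15
4    L5    Sales      77     10
5    L5      Ops      46     28
6    L7      Ops     138     15
drop duplicate dept (keep=first):
  level     dept  salary  bonus
0    L6  Finance     133     43
2    L5      Ops     120     11
3    L5      Eng     184     15
4    L5    Sales      77     10
group by level, mean of salary:
level
L5    127.0
L6    133.0
Name: salary, dtype: float64
min of the resulting series → 127.0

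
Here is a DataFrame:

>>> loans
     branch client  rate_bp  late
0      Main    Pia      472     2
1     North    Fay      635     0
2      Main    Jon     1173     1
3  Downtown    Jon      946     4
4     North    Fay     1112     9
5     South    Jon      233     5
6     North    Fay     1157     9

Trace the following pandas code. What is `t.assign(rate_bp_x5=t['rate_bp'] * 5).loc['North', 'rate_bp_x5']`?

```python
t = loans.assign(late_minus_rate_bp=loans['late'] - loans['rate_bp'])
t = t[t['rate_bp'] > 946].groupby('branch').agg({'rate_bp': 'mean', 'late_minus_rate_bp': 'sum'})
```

add column late_minus_rate_bp = loans['late'] - loans['rate_bp']:
     branch client  rate_bp  late  late_minus_rate_bp
0      Main    Pia      472     2                -470
1     North    Fay      635     0                -635
2      Main    Jon     1173     1               -1172
3  Downtown    Jon      946     4                -942
4     North    Fay     1112     9               -1103
5     South    Jon      233     5                -228
6     North    Fay     1157     9               -1148
filter rows where rate_bp > 946:
  branch client  rate_bp  late  late_minus_rate_bp
2   Main    Jon     1173     1               -1172
4  North    Fay     1112     9               -1103
6  North    Fay     1157     9               -1148
group by branch: mean(rate_bp), sum(late_minus_rate_bp):
        rate_bp  late_minus_rate_bp
branch                             
Main     1173.0               -1172
North    1134.5               -2251
add column rate_bp_x5 = t['rate_bp'] * 5:
        rate_bp  late_minus_rate_bp  rate_bp_x5
branch                                         
Main     1173.0               -1172      5865.0
North    1134.5               -2251      5672.5

5672.5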